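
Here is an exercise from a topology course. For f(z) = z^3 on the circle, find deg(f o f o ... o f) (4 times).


deg(f) = 3. Degree is multiplicative: deg(f^4) = (deg f)^4.
deg(f^4) = (3)^4 = 81

81


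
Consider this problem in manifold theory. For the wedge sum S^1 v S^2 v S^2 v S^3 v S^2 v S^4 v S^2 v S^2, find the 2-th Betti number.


For a wedge of spheres, H_k (k>0) is free on one generator per sphere of dimension k.
Spheres of dimension 2: count = 5.
b_2 = 5

5


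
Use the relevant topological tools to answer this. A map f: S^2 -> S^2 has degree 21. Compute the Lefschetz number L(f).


On S^2: L(f) = tr(f_0*) + (-1)^2 tr(f_2*) = 1 + (-1)^2 * deg(f).
L(f) = 1 + (-1)^2 * 21 = 1 + 21 = 22

22


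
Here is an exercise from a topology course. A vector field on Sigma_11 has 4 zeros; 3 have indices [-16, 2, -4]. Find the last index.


Poincare-Hopf: sum of indices = chi(M).
chi(Sigma_11) = 2 - 2*11 = -20.
Sum of known indices = -18.
x = chi - (sum known) = -20 - (-18) = -2

-2


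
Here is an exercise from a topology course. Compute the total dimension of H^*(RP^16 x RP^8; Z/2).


dim H^*(RP^n; Z/2) = n+1 (one Z/2 in each degree 0..n).
Total Betti number is multiplicative.
Total = (16+1) * (8+1) = 17 * 9 = 153

153


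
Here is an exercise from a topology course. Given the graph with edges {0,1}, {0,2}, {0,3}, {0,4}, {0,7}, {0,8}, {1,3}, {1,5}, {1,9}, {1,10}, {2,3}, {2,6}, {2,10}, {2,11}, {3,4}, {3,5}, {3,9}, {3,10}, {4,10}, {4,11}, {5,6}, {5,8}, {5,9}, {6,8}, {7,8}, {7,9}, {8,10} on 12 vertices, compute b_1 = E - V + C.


b_1 = E - V + (number of components).
E = 27, V = 12, components = 1.
b_1 = 27 - 12 + 1 = 16

16


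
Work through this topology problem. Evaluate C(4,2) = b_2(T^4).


By the Kunneth formula, b_k(T^n) = C(n,k).
b_2(T^4) = C(4,2).
C(4,2) = 4!/(2!*2!) = 6

6


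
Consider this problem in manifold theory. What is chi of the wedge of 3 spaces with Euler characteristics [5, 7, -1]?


chi(A v B) = chi(A) + chi(B) - 1 (one point identified).
For 3 spaces: chi = (sum chi_i) - (3 - 1).
sum = 11; chi = 11 - 2 = 9

9


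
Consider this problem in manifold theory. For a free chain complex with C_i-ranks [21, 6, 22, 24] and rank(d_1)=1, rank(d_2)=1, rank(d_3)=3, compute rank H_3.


rank H_k = rank(ker d_k) - rank(im d_{k+1}).
rank(ker d_3) = rank(C_3) - rank(d_3) = 24 - 3 = 21.
rank(im d_{3+1}) = 0.
rank H_3 = 21 - 0 = 21

21


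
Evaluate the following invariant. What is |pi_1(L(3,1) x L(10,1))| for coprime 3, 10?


pi_1(X x Y) = pi_1(X) x pi_1(Y).
pi_1(L(3,1)) = Z/3, pi_1(L(10,1)) = Z/10.
|Z/3 x Z/10| = 3 * 10 = 30

30


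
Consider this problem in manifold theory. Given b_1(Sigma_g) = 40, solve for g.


For a closed orientable surface: b_1 = 2g.
40 = 2g
g = 40 / 2 = 20

20


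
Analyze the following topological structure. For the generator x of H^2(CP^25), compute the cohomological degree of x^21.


|x| = 2 in H^*(CP^n).
|x^21| = 21 * |x| = 21 * 2 = 42

42


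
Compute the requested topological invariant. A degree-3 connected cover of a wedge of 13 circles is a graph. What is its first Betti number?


Nielsen-Schreier: an index-n subgroup of F_r is free of rank 1 + n(r-1).
Equivalently: chi(cover) = n*chi(base); chi(vee_r S^1) = 1 - 13 = -12.
chi(E) = 3*(-12) = -36; rank = 1 - chi(E) = 1 - (-36) = 37.
rank = 1 + 3*(13-1) = 1 + 36 = 37

37


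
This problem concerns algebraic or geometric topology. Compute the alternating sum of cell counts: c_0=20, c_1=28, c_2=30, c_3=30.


chi = sum_k (-1)^k c_k.
= (-1)^0*20 + (-1)^1*28 + (-1)^2*30 + (-1)^3*30
= (20) + (-28) + (30) + (-30)
= -8

-8


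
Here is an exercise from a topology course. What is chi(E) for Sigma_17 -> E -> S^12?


chi(S^12) = 2 (n even), chi(Sigma_17) = 2 - 2*17 = -32.
chi(E) = 2 * (-32) = -64

-64


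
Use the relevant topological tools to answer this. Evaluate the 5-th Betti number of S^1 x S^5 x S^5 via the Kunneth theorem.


Each S^d has Poincare polynomial 1 + t^d.
The product S^1 x S^5 x S^5 has Poincare polynomial prod(1+t^d_i).
Expanding: b_0=1, b_1=1, b_5=2, b_6=2, b_10=1, b_11=1.
b_5 = 2

2


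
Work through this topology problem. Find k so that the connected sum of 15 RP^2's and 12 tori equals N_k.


Since a >= 1, the sum is non-orientable; each T^2 can be replaced by RP^2 # RP^2 (since T^2#RP^2 = 3RP^2).
Total crosscaps k = 15 + 2*12 = 39.
Check via chi: chi = 15*1 + 12*0 - (15+12-1)*2 = -37 = 2 - k = -37. Consistent.

39


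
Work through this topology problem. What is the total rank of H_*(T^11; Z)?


b_k(T^11) = C(11,k), so the sum over k is sum_k C(11,k) = 2^11.
Total = 2^11 = 2048

2048


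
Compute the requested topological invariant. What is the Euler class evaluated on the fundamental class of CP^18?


For any closed oriented manifold, <e(TM),[M]> = chi(M).
chi(CP^18) = 18+1 = 19

19


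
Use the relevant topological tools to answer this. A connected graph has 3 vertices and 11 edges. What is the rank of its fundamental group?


For a connected graph: rank(pi_1) = b_1 = E - V + 1 = 1 - chi.
chi = V - E = 3 - 11 = -8.
rank = 1 - (-8) = 11 - 3 + 1 = 9

9


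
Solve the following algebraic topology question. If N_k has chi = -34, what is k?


chi = 2 - k for closed non-orientable surfaces with k crosscaps.
-34 = 2 - k
k = 2 - (-34) = 36

36


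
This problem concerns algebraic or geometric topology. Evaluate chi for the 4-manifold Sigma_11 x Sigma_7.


chi(Sigma_11) = 2 - 2*11 = -20
chi(Sigma_7) = 2 - 2*7 = -12
chi(product) = (-20) * (-12) = 240

240


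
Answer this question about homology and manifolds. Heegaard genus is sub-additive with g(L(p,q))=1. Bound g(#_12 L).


Heegaard genus satisfies g(A#B) <= g(A) + g(B).
Each lens space has g = 1.
Upper bound: 12 * 1 = 12

12


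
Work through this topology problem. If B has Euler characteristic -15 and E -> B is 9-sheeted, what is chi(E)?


For a finite covering: chi(E) = (number of sheets) * chi(B).
chi(E) = 9 * (-15) = -135

-135


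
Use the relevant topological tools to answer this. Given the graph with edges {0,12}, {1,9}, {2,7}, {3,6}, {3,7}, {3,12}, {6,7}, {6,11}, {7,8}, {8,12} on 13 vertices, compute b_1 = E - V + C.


b_1 = E - V + (number of components).
E = 10, V = 13, components = 5.
b_1 = 10 - 13 + 5 = 2

2


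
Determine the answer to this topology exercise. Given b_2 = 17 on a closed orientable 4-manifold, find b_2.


Poincare duality for closed orientable n-manifolds: b_k = b_{n-k}.
Here n = 4, so b_2 = b_2 = 17

17


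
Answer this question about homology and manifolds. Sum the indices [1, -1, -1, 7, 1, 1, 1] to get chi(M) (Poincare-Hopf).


Poincare-Hopf: chi(M) = sum of indices of zeros.
chi = (1) + (-1) + (-1) + (7) + (1) + (1) + (1) = 9

9


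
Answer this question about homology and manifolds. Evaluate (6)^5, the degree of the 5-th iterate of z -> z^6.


deg(f) = 6. Degree is multiplicative: deg(f^5) = (deg f)^5.
deg(f^5) = (6)^5 = 7776

7776


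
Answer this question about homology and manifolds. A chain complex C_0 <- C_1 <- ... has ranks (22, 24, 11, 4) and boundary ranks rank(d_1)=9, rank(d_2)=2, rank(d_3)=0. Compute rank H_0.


rank H_k = rank(ker d_k) - rank(im d_{k+1}).
rank(ker d_0) = rank(C_0) - rank(d_0) = 22 - 0 = 22.
rank(im d_{0+1}) = 9.
rank H_0 = 22 - 9 = 13

13


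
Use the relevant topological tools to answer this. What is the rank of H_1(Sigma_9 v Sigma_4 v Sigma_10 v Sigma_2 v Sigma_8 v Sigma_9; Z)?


For a wedge X v Y: reduced H_k(X v Y) = H_k(X) + H_k(Y).
Each Sigma_g contributes b_1 = 2g.
b_1 = 18 + 8 + 20 + 4 + 16 + 18 = 84

84


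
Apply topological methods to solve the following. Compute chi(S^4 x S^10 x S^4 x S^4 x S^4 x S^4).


chi is multiplicative: chi(X x Y) = chi(X) chi(Y).
Each even-dim sphere has chi = 2. There are 6 factors.
chi = 2^6 = 64

64


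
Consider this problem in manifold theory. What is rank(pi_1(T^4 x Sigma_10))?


pi_1(A x B) = pi_1(A) x pi_1(B); rank of abelianization = b_1.
b_1(T^4) = 4, b_1(Sigma_10) = 2*10 = 20.
b_1(product) = 4 + 20 = 24

24


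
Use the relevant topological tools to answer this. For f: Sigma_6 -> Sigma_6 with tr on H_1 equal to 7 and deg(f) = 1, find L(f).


L(f) = tr(f_0*) - tr(f_1*) + tr(f_2*).
= 1 - (7) + (1)
= -5

-5


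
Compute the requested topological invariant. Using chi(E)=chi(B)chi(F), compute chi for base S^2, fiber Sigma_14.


chi(S^2) = 2 (n even), chi(Sigma_14) = 2 - 2*14 = -26.
chi(E) = 2 * (-26) = -52

-52


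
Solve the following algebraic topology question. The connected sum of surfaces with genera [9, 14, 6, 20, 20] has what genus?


Genus is additive under connected sum of orientable surfaces.
g = 9 + 14 + 6 + 20 + 20 = 69

69


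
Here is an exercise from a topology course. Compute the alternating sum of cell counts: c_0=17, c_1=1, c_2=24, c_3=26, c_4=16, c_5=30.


chi = sum_k (-1)^k c_k.
= (-1)^0*17 + (-1)^1*1 + (-1)^2*24 + (-1)^3*26 + (-1)^4*16 + (-1)^5*30
= (17) + (-1) + (24) + (-26) + (16) + (-30)
= 0

0


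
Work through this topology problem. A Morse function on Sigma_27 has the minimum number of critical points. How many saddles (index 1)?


A perfect Morse function has m_k = b_k.
For Sigma_27: b_0=1, b_1=2g=54, b_2=1.
Saddles m_1 = 2g = 54

54


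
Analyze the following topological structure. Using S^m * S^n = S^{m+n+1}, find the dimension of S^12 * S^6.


Join of spheres: S^m * S^n = S^{m+n+1}.
dim = 12 + 6 + 1 = 19

19


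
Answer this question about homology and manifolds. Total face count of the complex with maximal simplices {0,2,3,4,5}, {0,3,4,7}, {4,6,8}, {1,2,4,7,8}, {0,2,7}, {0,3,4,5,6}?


Each maximal simplex on m vertices has 2^m - 1 nonempty faces.
Take the union (dedupe shared faces).
Total distinct faces = 84

84


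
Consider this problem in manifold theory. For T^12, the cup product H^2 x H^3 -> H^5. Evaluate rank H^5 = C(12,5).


Cup product: H^p x H^q -> H^{p+q}; here p+q = 2+3 = 5.
rank H^k(T^n) = C(n,k).
C(12,5) = 792

792


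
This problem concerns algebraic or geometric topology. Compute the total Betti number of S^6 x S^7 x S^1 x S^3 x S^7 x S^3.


Total Betti number is multiplicative under products.
Each S^d (d>=1) has total Betti number 2.
There are 6 sphere factors.
Total = 2^6 = 64

64


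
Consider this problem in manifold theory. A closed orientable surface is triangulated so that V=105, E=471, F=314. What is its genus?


chi = V - E + F = 105 - 471 + 314 = -52
For orientable closed surface: chi = 2 - 2g, so g = (2 - chi)/2.
g = (2 - (-52)) / 2 = 54 / 2 = 27

27


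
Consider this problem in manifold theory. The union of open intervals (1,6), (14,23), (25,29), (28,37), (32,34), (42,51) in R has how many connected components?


Sort and merge overlapping open intervals.
Merged: (1,6), (14,23), (25,37), (42,51).
Number of components = 4

4


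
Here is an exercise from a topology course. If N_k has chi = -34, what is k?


chi = 2 - k for closed non-orientable surfaces with k crosscaps.
-34 = 2 - k
k = 2 - (-34) = 36

36


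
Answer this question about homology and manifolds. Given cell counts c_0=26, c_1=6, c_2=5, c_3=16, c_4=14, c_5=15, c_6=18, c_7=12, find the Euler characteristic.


chi = sum_k (-1)^k c_k.
= (-1)^0*26 + (-1)^1*6 + (-1)^2*5 + (-1)^3*16 + (-1)^4*14 + (-1)^5*15 + (-1)^6*18 + (-1)^7*12
= (26) + (-6) + (5) + (-16) + (14) + (-15) + (18) + (-12)
= 14

14


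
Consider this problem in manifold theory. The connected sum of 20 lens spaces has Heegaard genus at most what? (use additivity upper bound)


Heegaard genus satisfies g(A#B) <= g(A) + g(B).
Each lens space has g = 1.
Upper bound: 20 * 1 = 20

20


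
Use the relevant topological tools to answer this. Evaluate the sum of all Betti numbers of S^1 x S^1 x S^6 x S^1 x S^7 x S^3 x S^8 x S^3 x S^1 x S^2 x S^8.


Total Betti number is multiplicative under products.
Each S^d (d>=1) has total Betti number 2.
There are 11 sphere factors.
Total = 2^11 = 2048

2048


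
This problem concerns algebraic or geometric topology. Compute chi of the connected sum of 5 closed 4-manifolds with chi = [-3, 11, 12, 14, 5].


For n-manifolds: chi(A#B) = chi(A) + chi(B) - chi(S^4).
chi(S^4) = 1 + (-1)^4 = 2.
chi(#) = (sum chi_i) - (5-1)*chi(S^4) = 39 - 4*2 = 31

31


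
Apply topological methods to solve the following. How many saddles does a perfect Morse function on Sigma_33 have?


A perfect Morse function has m_k = b_k.
For Sigma_33: b_0=1, b_1=2g=66, b_2=1.
Saddles m_1 = 2g = 66

66


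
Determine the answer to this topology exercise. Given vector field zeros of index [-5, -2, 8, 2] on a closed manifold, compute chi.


Poincare-Hopf: chi(M) = sum of indices of zeros.
chi = (-5) + (-2) + (8) + (2) = 3

3


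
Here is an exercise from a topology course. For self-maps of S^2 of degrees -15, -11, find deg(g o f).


Degree is multiplicative under composition: deg(g o f) = deg(g) * deg(f).
= -11 * -15 = 165

165


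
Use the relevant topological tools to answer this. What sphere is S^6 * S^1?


Join of spheres: S^m * S^n = S^{m+n+1}.
dim = 6 + 1 + 1 = 8

8


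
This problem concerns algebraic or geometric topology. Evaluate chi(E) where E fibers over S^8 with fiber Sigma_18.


chi(S^8) = 2 (n even), chi(Sigma_18) = 2 - 2*18 = -34.
chi(E) = 2 * (-34) = -68

-68


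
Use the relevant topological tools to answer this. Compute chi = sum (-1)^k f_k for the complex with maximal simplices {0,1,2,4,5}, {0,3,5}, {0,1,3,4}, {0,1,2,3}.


Enumerate all faces; f-vector: f_0=6, f_1=15, f_2=16, f_3=7, f_4=1.
chi = sum (-1)^k f_k = 1

1


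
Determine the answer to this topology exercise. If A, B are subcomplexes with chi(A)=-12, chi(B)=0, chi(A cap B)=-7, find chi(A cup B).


chi(A cup B) = chi(A) + chi(B) - chi(A cap B)
= -12 + (0) - (-7)
= -5

-5


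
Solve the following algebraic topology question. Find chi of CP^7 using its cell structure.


CP^7 has one cell in each even dimension 0, 2, ..., 2*7 (7+1 cells total).
All cells are even-dimensional, so chi = number of cells.
chi = 7 + 1 = 8

8


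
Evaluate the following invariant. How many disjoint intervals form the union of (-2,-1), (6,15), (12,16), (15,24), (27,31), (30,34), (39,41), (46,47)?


Sort and merge overlapping open intervals.
Merged: (-2,-1), (6,24), (27,34), (39,41), (46,47).
Number of components = 5

5


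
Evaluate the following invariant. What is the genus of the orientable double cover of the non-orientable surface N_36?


chi(N_36) = 2 - 36 = -34.
Double cover: chi(Sigma_g) = 2 * chi(N_36) = 2*(-34) = -68.
2 - 2g = -68, so g = (2 - (-68))/2 = 70/2 = 35

35


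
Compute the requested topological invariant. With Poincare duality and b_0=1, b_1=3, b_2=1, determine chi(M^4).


By Poincare duality b_k = b_{4-k}, so full Betti numbers: b_0=1, b_1=3, b_2=1, b_3=3, b_4=1.
chi = sum (-1)^k b_k = -3

-3


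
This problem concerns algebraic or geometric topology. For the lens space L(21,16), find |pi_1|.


pi_1(L(p,q)) = Z/pZ for any q coprime to p.
|pi_1(L(21,16))| = 21

21


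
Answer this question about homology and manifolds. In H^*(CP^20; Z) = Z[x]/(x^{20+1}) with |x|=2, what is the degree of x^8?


|x| = 2 in H^*(CP^n).
|x^8| = 8 * |x| = 8 * 2 = 16

16


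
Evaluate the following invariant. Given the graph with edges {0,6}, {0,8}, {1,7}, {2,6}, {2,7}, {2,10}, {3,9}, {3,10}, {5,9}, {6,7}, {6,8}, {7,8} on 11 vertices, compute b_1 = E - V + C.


b_1 = E - V + (number of components).
E = 12, V = 11, components = 2.
b_1 = 12 - 11 + 2 = 3

3


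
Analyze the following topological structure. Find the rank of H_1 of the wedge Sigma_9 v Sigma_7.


For a wedge: H_1(A v B) = H_1(A) + H_1(B).
b_1(Sigma_9) = 18, b_1(Sigma_7) = 14.
b_1 = 18 + 14 = 32

32


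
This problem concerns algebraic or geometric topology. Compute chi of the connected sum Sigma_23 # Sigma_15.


chi(Sigma_23) = 2 - 2*23 = -44
chi(Sigma_15) = 2 - 2*15 = -28
For surfaces: chi(A#B) = chi(A) + chi(B) - 2.
chi = -44 + -28 - 2 = -74

-74


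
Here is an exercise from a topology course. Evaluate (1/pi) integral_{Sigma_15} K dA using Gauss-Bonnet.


Gauss-Bonnet: integral K dA = 2*pi*chi(M).
chi(Sigma_15) = 2 - 2*15 = -28.
(integral K dA)/pi = 2*chi = 2*(-28) = -56

-56


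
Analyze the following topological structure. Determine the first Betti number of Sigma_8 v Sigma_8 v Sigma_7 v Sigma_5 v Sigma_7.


For a wedge X v Y: reduced H_k(X v Y) = H_k(X) + H_k(Y).
Each Sigma_g contributes b_1 = 2g.
b_1 = 16 + 16 + 14 + 10 + 14 = 70

70


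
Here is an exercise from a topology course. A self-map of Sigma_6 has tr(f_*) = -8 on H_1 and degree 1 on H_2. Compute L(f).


L(f) = tr(f_0*) - tr(f_1*) + tr(f_2*).
= 1 - (-8) + (1)
= 10

10


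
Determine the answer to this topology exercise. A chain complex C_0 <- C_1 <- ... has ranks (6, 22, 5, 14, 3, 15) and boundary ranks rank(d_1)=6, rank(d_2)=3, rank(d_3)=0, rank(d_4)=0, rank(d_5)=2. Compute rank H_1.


rank H_k = rank(ker d_k) - rank(im d_{k+1}).
rank(ker d_1) = rank(C_1) - rank(d_1) = 22 - 6 = 16.
rank(im d_{1+1}) = 3.
rank H_1 = 16 - 3 = 13

13


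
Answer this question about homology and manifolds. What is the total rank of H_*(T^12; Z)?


b_k(T^12) = C(12,k), so the sum over k is sum_k C(12,k) = 2^12.
Total = 2^12 = 4096

4096


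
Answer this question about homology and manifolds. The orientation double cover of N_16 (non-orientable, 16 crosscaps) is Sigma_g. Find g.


chi(N_16) = 2 - 16 = -14.
Double cover: chi(Sigma_g) = 2 * chi(N_16) = 2*(-14) = -28.
2 - 2g = -28, so g = (2 - (-28))/2 = 30/2 = 15

15


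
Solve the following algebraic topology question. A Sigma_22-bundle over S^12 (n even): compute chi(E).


chi(S^12) = 2 (n even), chi(Sigma_22) = 2 - 2*22 = -42.
chi(E) = 2 * (-42) = -84

-84


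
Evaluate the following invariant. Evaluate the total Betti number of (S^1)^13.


b_k(T^13) = C(13,k), so the sum over k is sum_k C(13,k) = 2^13.
Total = 2^13 = 8192

8192


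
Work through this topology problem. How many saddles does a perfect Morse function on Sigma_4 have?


A perfect Morse function has m_k = b_k.
For Sigma_4: b_0=1, b_1=2g=8, b_2=1.
Saddles m_1 = 2g = 8

8


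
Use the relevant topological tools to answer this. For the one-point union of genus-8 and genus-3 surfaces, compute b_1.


For a wedge: H_1(A v B) = H_1(A) + H_1(B).
b_1(Sigma_8) = 16, b_1(Sigma_3) = 6.
b_1 = 16 + 6 = 22

22


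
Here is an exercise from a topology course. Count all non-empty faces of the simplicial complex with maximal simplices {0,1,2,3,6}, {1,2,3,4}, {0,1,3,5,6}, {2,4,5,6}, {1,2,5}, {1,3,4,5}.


Each maximal simplex on m vertices has 2^m - 1 nonempty faces.
Take the union (dedupe shared faces).
Total distinct faces = 67

67


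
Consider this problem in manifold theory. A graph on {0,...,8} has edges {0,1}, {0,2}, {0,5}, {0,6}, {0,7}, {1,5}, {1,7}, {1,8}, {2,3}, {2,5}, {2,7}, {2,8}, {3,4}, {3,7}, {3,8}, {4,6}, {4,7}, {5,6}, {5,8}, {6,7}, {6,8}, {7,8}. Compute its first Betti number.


b_1 = E - V + (number of components).
E = 22, V = 9, components = 1.
b_1 = 22 - 9 + 1 = 14

14


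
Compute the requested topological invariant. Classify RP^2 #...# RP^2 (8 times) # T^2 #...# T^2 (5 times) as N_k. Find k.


Since a >= 1, the sum is non-orientable; each T^2 can be replaced by RP^2 # RP^2 (since T^2#RP^2 = 3RP^2).
Total crosscaps k = 8 + 2*5 = 18.
Check via chi: chi = 8*1 + 5*0 - (8+5-1)*2 = -16 = 2 - k = -16. Consistent.

18


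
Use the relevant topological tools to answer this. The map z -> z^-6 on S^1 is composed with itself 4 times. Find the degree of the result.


deg(f) = -6. Degree is multiplicative: deg(f^4) = (deg f)^4.
deg(f^4) = (-6)^4 = 1296

1296


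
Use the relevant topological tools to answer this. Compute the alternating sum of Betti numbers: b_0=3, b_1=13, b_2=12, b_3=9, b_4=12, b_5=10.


chi = sum_k (-1)^k b_k.
= (3) + (-13) + (12) + (-9) + (12) + (-10)
= -5

-5


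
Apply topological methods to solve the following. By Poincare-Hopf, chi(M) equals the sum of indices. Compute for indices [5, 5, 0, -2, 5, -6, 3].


Poincare-Hopf: chi(M) = sum of indices of zeros.
chi = (5) + (5) + (0) + (-2) + (5) + (-6) + (3) = 10

10


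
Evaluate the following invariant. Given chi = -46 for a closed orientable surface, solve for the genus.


chi = 2 - 2g for closed orientable surfaces.
-46 = 2 - 2g
2g = 2 - (-46) = 48
g = 24

24


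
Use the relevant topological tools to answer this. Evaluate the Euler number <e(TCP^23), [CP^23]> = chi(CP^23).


For any closed oriented manifold, <e(TM),[M]> = chi(M).
chi(CP^23) = 23+1 = 24

24


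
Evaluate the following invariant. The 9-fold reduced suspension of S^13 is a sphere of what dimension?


Each suspension raises dimension by 1: Sigma S^n = S^{n+1}.
Sigma^9 S^13 = S^{13+9} = S^22

22


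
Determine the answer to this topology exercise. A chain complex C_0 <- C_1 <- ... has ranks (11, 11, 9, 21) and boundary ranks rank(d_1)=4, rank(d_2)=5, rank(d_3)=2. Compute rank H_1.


rank H_k = rank(ker d_k) - rank(im d_{k+1}).
rank(ker d_1) = rank(C_1) - rank(d_1) = 11 - 4 = 7.
rank(im d_{1+1}) = 5.
rank H_1 = 7 - 5 = 2

2


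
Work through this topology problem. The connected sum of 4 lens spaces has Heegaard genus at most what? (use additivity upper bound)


Heegaard genus satisfies g(A#B) <= g(A) + g(B).
Each lens space has g = 1.
Upper bound: 4 * 1 = 4

4


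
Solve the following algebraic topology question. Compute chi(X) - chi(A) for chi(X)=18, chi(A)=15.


Relative Euler characteristic: chi(X, A) = chi(X) - chi(A).
= 18 - (15) = 3

3


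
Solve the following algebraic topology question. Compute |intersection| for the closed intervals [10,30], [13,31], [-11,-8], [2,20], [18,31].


Intersection = [max(a_i), min(b_i)] = [18, -8].
Since 18 > -8, the intersection is empty.
Length = 0

0


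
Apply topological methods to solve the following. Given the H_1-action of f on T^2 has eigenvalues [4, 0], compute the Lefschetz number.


For a torus self-map: L(f) = det(I - A) where A acts on H_1.
L(f) = (1-4) * (1-0) = -3 * 1 = -3

-3


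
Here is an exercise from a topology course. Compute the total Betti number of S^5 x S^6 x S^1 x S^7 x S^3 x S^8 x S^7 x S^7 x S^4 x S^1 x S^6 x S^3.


Total Betti number is multiplicative under products.
Each S^d (d>=1) has total Betti number 2.
There are 12 sphere factors.
Total = 2^12 = 4096

4096


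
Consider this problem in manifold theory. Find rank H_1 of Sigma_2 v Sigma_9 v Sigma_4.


For a wedge X v Y: reduced H_k(X v Y) = H_k(X) + H_k(Y).
Each Sigma_g contributes b_1 = 2g.
b_1 = 4 + 18 + 8 = 30

30


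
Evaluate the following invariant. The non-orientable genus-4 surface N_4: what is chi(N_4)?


For a non-orientable closed surface with k crosscaps: chi = 2 - k.
Here k = 4.
chi = 2 - 4 = -2

-2


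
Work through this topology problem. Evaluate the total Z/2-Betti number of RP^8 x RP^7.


dim H^*(RP^n; Z/2) = n+1 (one Z/2 in each degree 0..n).
Total Betti number is multiplicative.
Total = (8+1) * (7+1) = 9 * 8 = 72

72


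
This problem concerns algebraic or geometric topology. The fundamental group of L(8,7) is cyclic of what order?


pi_1(L(p,q)) = Z/pZ for any q coprime to p.
|pi_1(L(8,7))| = 8

8


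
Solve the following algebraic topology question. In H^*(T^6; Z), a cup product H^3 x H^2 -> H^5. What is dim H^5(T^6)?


Cup product: H^p x H^q -> H^{p+q}; here p+q = 3+2 = 5.
rank H^k(T^n) = C(n,k).
C(6,5) = 6

6


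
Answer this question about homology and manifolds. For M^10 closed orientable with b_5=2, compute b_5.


Poincare duality for closed orientable n-manifolds: b_k = b_{n-k}.
Here n = 10, so b_5 = b_5 = 2

2


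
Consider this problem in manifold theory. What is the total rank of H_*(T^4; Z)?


b_k(T^4) = C(4,k), so the sum over k is sum_k C(4,k) = 2^4.
Total = 2^4 = 16

16


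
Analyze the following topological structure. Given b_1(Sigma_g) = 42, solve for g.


For a closed orientable surface: b_1 = 2g.
42 = 2g
g = 42 / 2 = 21

21


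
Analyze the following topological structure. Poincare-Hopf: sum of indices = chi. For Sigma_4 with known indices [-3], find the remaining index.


Poincare-Hopf: sum of indices = chi(M).
chi(Sigma_4) = 2 - 2*4 = -6.
Sum of known indices = -3.
x = chi - (sum known) = -6 - (-3) = -3

-3


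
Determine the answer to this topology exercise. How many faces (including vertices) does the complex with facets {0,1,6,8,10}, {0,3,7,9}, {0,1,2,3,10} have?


Each maximal simplex on m vertices has 2^m - 1 nonempty faces.
Take the union (dedupe shared faces).
Total distinct faces = 67

67


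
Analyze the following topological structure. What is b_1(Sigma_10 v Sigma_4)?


For a wedge: H_1(A v B) = H_1(A) + H_1(B).
b_1(Sigma_10) = 20, b_1(Sigma_4) = 8.
b_1 = 20 + 8 = 28

28


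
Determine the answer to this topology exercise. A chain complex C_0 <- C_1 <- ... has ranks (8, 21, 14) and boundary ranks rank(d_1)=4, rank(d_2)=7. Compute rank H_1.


rank H_k = rank(ker d_k) - rank(im d_{k+1}).
rank(ker d_1) = rank(C_1) - rank(d_1) = 21 - 4 = 17.
rank(im d_{1+1}) = 7.
rank H_1 = 17 - 7 = 10

10


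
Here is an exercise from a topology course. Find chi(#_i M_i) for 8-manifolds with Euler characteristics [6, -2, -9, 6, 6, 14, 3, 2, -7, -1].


For n-manifolds: chi(A#B) = chi(A) + chi(B) - chi(S^8).
chi(S^8) = 1 + (-1)^8 = 2.
chi(#) = (sum chi_i) - (10-1)*chi(S^8) = 18 - 9*2 = 0

0


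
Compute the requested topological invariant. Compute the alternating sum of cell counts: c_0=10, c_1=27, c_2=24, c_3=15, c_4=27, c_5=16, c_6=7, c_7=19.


chi = sum_k (-1)^k c_k.
= (-1)^0*10 + (-1)^1*27 + (-1)^2*24 + (-1)^3*15 + (-1)^4*27 + (-1)^5*16 + (-1)^6*7 + (-1)^7*19
= (10) + (-27) + (24) + (-15) + (27) + (-16) + (7) + (-19)
= -9

-9


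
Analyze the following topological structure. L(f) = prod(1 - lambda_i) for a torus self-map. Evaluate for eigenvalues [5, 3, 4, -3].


For a torus self-map: L(f) = det(I - A) where A acts on H_1.
L(f) = (1-5) * (1-3) * (1-4) * (1--3) = -4 * -2 * -3 * 4 = -96

-96


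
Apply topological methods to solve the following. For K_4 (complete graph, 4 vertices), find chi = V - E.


K_4: V = 4, E = C(4,2) = 6.
chi = V - E = 4 - 6 = -2

-2


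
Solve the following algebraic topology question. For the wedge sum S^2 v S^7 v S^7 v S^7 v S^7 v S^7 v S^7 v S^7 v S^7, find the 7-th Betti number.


For a wedge of spheres, H_k (k>0) is free on one generator per sphere of dimension k.
Spheres of dimension 7: count = 8.
b_7 = 8

8


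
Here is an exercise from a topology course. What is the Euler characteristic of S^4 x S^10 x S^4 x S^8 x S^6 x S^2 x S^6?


chi is multiplicative: chi(X x Y) = chi(X) chi(Y).
Each even-dim sphere has chi = 2. There are 7 factors.
chi = 2^7 = 128

128


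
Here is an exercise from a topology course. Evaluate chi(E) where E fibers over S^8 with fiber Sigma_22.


chi(S^8) = 2 (n even), chi(Sigma_22) = 2 - 2*22 = -42.
chi(E) = 2 * (-42) = -84

-84


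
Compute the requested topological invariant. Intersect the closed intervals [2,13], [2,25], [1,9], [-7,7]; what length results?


Intersection = [max(a_i), min(b_i)] = [2, 7].
Length = 7 - 2 = 5

5


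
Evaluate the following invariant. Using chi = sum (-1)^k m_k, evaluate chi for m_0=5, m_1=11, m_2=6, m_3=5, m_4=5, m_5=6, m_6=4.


Morse theory: chi(M) = sum_k (-1)^k m_k where m_k = #(index-k critical points).
= (5) + (-11) + (6) + (-5) + (5) + (-6) + (4) = -2

-2


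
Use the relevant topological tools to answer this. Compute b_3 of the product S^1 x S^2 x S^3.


Each S^d has Poincare polynomial 1 + t^d.
The product S^1 x S^2 x S^3 has Poincare polynomial prod(1+t^d_i).
Expanding: b_0=1, b_1=1, b_2=1, b_3=2, b_4=1, b_5=1, b_6=1.
b_3 = 2

2


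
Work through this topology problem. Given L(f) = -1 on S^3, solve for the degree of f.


L(f) = 1 + (-1)^3 deg(f) on S^3.
-1 = 1 + (-1)^3 * deg(f)
(-1)^3 * deg(f) = -2
deg(f) = 2

2


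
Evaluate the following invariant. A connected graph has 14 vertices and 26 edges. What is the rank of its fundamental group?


For a connected graph: rank(pi_1) = b_1 = E - V + 1 = 1 - chi.
chi = V - E = 14 - 26 = -12.
rank = 1 - (-12) = 26 - 14 + 1 = 13

13


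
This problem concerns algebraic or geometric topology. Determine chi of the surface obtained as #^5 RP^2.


For a non-orientable closed surface with k crosscaps: chi = 2 - k.
Here k = 5.
chi = 2 - 5 = -3

-3


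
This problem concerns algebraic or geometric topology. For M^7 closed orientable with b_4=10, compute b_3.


Poincare duality for closed orientable n-manifolds: b_k = b_{n-k}.
Here n = 7, so b_3 = b_4 = 10

10


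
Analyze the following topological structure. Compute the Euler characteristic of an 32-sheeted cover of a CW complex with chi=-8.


For a finite covering: chi(E) = (number of sheets) * chi(B).
chi(E) = 32 * (-8) = -256

-256


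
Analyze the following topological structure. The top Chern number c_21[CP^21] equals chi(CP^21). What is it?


For any closed oriented manifold, <e(TM),[M]> = chi(M).
chi(CP^21) = 21+1 = 22

22


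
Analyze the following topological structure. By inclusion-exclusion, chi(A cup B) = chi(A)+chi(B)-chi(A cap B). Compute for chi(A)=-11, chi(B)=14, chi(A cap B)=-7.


chi(A cup B) = chi(A) + chi(B) - chi(A cap B)
= -11 + (14) - (-7)
= 10

10


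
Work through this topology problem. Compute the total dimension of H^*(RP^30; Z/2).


H^k(RP^30; Z/2) = Z/2 for each 0 <= k <= 30.
Total dimension = 30 + 1 = 31

31


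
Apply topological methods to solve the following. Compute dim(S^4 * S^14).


Join of spheres: S^m * S^n = S^{m+n+1}.
dim = 4 + 14 + 1 = 19

19


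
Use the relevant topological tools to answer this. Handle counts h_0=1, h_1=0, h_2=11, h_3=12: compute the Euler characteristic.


Handles of index k contribute (-1)^k to chi (same as CW cells).
chi = (1) + (0) + (11) + (-12) = 0

0


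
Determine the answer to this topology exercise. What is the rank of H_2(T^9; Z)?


By the Kunneth formula, b_k(T^n) = C(n,k).
b_2(T^9) = C(9,2).
C(9,2) = 9!/(2!*7!) = 36

36


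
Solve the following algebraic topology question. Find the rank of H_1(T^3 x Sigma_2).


pi_1(A x B) = pi_1(A) x pi_1(B); rank of abelianization = b_1.
b_1(T^3) = 3, b_1(Sigma_2) = 2*2 = 4.
b_1(product) = 3 + 4 = 7

7


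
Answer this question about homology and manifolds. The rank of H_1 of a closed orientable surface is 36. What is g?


For a closed orientable surface: b_1 = 2g.
36 = 2g
g = 36 / 2 = 18

18


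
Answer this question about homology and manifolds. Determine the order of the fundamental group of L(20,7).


pi_1(L(p,q)) = Z/pZ for any q coprime to p.
|pi_1(L(20,7))| = 20

20


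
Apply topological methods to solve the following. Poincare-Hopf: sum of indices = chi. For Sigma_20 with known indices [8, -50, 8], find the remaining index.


Poincare-Hopf: sum of indices = chi(M).
chi(Sigma_20) = 2 - 2*20 = -38.
Sum of known indices = -34.
x = chi - (sum known) = -38 - (-34) = -4

-4


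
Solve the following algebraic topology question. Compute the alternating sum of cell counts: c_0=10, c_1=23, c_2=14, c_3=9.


chi = sum_k (-1)^k c_k.
= (-1)^0*10 + (-1)^1*23 + (-1)^2*14 + (-1)^3*9
= (10) + (-23) + (14) + (-9)
= -8

-8


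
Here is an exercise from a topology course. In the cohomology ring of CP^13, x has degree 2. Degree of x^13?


|x| = 2 in H^*(CP^n).
|x^13| = 13 * |x| = 13 * 2 = 26

26


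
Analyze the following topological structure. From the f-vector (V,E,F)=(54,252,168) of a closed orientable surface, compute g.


chi = V - E + F = 54 - 252 + 168 = -30
For orientable closed surface: chi = 2 - 2g, so g = (2 - chi)/2.
g = (2 - (-30)) / 2 = 32 / 2 = 16

16


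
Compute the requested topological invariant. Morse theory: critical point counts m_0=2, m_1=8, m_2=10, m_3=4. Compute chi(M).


Morse theory: chi(M) = sum_k (-1)^k m_k where m_k = #(index-k critical points).
= (2) + (-8) + (10) + (-4) = 0

0


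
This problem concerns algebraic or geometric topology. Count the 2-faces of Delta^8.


Delta^8 has 8+1 vertices. A 2-face is a choice of 2+1 vertices.
f_2 = C(8+1, 2+1) = C(9,3) = 84

84


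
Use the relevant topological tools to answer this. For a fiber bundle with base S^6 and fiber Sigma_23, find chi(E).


chi(S^6) = 2 (n even), chi(Sigma_23) = 2 - 2*23 = -44.
chi(E) = 2 * (-44) = -88

-88


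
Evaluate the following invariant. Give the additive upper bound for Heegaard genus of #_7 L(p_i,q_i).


Heegaard genus satisfies g(A#B) <= g(A) + g(B).
Each lens space has g = 1.
Upper bound: 7 * 1 = 7

7


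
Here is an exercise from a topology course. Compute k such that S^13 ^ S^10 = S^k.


S^m ^ S^n = S^{m+n}.
k = 13 + 10 = 23

23


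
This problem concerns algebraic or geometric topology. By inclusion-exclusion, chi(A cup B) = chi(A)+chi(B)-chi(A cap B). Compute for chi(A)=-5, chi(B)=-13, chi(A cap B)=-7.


chi(A cup B) = chi(A) + chi(B) - chi(A cap B)
= -5 + (-13) - (-7)
= -11

-11


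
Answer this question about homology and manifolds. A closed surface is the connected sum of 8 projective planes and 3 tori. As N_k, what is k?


Since a >= 1, the sum is non-orientable; each T^2 can be replaced by RP^2 # RP^2 (since T^2#RP^2 = 3RP^2).
Total crosscaps k = 8 + 2*3 = 14.
Check via chi: chi = 8*1 + 3*0 - (8+3-1)*2 = -12 = 2 - k = -12. Consistent.

14


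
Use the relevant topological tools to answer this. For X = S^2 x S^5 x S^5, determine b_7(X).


Each S^d has Poincare polynomial 1 + t^d.
The product S^2 x S^5 x S^5 has Poincare polynomial prod(1+t^d_i).
Expanding: b_0=1, b_2=1, b_5=2, b_7=2, b_10=1, b_12=1.
b_7 = 2

2


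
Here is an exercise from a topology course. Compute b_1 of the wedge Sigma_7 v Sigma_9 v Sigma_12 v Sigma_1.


For a wedge X v Y: reduced H_k(X v Y) = H_k(X) + H_k(Y).
Each Sigma_g contributes b_1 = 2g.
b_1 = 14 + 18 + 24 + 2 = 58

58


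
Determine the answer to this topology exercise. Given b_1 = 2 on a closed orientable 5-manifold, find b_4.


Poincare duality for closed orientable n-manifolds: b_k = b_{n-k}.
Here n = 5, so b_4 = b_1 = 2

2


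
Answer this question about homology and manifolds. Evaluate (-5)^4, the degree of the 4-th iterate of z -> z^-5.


deg(f) = -5. Degree is multiplicative: deg(f^4) = (deg f)^4.
deg(f^4) = (-5)^4 = 625

625


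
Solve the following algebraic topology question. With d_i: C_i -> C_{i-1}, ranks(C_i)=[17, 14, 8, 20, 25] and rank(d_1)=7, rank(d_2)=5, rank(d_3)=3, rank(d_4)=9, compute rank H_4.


rank H_k = rank(ker d_k) - rank(im d_{k+1}).
rank(ker d_4) = rank(C_4) - rank(d_4) = 25 - 9 = 16.
rank(im d_{4+1}) = 0.
rank H_4 = 16 - 0 = 16

16


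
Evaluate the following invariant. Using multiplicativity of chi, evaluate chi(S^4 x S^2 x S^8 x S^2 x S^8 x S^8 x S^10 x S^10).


chi is multiplicative: chi(X x Y) = chi(X) chi(Y).
Each even-dim sphere has chi = 2. There are 8 factors.
chi = 2^8 = 256

256


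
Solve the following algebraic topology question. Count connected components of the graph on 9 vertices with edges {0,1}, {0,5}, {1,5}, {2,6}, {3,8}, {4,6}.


Run DFS/union-find over 9 vertices.
V = 9, E = 6.
Number of components = 4

4


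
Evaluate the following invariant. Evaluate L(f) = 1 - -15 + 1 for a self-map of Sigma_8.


L(f) = tr(f_0*) - tr(f_1*) + tr(f_2*).
= 1 - (-15) + (1)
= 17

17


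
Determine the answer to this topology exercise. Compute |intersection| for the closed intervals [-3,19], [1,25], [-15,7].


Intersection = [max(a_i), min(b_i)] = [1, 7].
Length = 7 - 1 = 6

6


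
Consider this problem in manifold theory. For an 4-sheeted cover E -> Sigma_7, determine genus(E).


For an n-sheeted cover: chi(E) = n * chi(B).
chi(Sigma_7) = 2 - 2*7 = -12.
chi(E) = 4 * (-12) = -48.
genus(E) = (2 - chi(E))/2 = (2 - (-48))/2 = 50/2 = 25

25


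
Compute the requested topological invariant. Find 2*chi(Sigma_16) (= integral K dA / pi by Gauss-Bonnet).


Gauss-Bonnet: integral K dA = 2*pi*chi(M).
chi(Sigma_16) = 2 - 2*16 = -30.
(integral K dA)/pi = 2*chi = 2*(-30) = -60

-60


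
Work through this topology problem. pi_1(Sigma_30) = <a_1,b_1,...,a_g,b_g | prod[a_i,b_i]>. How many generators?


Standard presentation: pi_1(Sigma_g) = <a_1,b_1,...,a_g,b_g | [a_1,b_1]...[a_g,b_g] = 1>.
Number of generators = 2g = 2*30 = 60

60


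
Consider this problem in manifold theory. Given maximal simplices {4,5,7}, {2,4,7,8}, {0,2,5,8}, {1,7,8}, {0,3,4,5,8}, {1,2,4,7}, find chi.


Enumerate all faces; f-vector: f_0=8, f_1=22, f_2=22, f_3=8, f_4=1.
chi = sum (-1)^k f_k = 1

1


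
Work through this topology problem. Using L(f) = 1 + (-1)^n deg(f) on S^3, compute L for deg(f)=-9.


On S^3: L(f) = tr(f_0*) + (-1)^3 tr(f_3*) = 1 + (-1)^3 * deg(f).
L(f) = 1 + (-1)^3 * -9 = 1 + 9 = 10

10


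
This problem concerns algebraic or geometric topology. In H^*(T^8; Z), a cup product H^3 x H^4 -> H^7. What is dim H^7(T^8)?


Cup product: H^p x H^q -> H^{p+q}; here p+q = 3+4 = 7.
rank H^k(T^n) = C(n,k).
C(8,7) = 8

8


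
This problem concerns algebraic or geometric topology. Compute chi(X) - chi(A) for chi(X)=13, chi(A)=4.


Relative Euler characteristic: chi(X, A) = chi(X) - chi(A).
= 13 - (4) = 9

9


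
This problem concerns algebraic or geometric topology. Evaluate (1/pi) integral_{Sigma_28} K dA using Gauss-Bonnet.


Gauss-Bonnet: integral K dA = 2*pi*chi(M).
chi(Sigma_28) = 2 - 2*28 = -54.
(integral K dA)/pi = 2*chi = 2*(-54) = -108

-108


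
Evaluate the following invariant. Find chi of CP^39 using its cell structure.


CP^39 has one cell in each even dimension 0, 2, ..., 2*39 (39+1 cells total).
All cells are even-dimensional, so chi = number of cells.
chi = 39 + 1 = 40

40


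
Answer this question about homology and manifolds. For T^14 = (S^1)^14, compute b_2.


By the Kunneth formula, b_k(T^n) = C(n,k).
b_2(T^14) = C(14,2).
C(14,2) = 14!/(2!*12!) = 91

91


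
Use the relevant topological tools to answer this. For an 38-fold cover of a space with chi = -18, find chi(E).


For a finite covering: chi(E) = (number of sheets) * chi(B).
chi(E) = 38 * (-18) = -684

-684


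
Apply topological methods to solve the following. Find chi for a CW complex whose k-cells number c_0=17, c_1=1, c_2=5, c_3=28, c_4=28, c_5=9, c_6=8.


chi = sum_k (-1)^k c_k.
= (-1)^0*17 + (-1)^1*1 + (-1)^2*5 + (-1)^3*28 + (-1)^4*28 + (-1)^5*9 + (-1)^6*8
= (17) + (-1) + (5) + (-28) + (28) + (-9) + (8)
= 20

20


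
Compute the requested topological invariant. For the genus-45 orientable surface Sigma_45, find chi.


For a closed orientable surface of genus g: chi = 2 - 2g.
Here g = 45.
chi = 2 - 2*45 = 2 - 90 = -88

-88


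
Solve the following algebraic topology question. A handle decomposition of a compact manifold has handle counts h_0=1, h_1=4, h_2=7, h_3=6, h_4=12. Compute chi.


Handles of index k contribute (-1)^k to chi (same as CW cells).
chi = (1) + (-4) + (7) + (-6) + (12) = 10

10


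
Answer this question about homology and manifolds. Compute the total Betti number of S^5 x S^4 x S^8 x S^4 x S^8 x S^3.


Total Betti number is multiplicative under products.
Each S^d (d>=1) has total Betti number 2.
There are 6 sphere factors.
Total = 2^6 = 64

64


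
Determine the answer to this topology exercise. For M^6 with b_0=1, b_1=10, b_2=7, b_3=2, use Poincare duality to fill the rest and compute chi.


By Poincare duality b_k = b_{6-k}, so full Betti numbers: b_0=1, b_1=10, b_2=7, b_3=2, b_4=7, b_5=10, b_6=1.
chi = sum (-1)^k b_k = -6

-6


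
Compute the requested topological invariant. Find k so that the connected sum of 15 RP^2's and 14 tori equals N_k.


Since a >= 1, the sum is non-orientable; each T^2 can be replaced by RP^2 # RP^2 (since T^2#RP^2 = 3RP^2).
Total crosscaps k = 15 + 2*14 = 43.
Check via chi: chi = 15*1 + 14*0 - (15+14-1)*2 = -41 = 2 - k = -41. Consistent.

43
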